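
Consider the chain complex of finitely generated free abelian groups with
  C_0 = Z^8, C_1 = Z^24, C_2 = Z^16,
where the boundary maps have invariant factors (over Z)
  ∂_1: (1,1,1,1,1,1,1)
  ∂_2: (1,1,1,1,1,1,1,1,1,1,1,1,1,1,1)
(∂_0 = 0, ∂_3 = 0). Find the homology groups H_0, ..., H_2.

H_0 ≅ Z,  H_1 ≅ Z^2,  H_2 ≅ Z.

H_0: b_0 = 8 − 0 − 7 = 1; torsion from ∂_1 factors > 1: none. So H_0 ≅ Z.
H_1: b_1 = 24 − 7 − 15 = 2; torsion from ∂_2 factors > 1: none. So H_1 ≅ Z^2.
H_2: b_2 = 16 − 15 − 0 = 1; torsion from ∂_3 factors > 1: none. So H_2 ≅ Z.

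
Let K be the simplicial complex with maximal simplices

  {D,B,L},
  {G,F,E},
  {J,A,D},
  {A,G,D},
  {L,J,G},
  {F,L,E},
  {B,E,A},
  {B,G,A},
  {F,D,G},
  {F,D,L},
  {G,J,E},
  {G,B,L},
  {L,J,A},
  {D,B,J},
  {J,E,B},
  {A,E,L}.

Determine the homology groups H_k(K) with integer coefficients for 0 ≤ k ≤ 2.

H_0 = Z,  H_1 = Z^2,  H_2 = Z.

Take the total order A < B < D < E < F < G < J < L on the vertex set. Then K (dimension 2) consists of the simplices:

  0-simplices (8): A, B, D, E, F, G, J, L
  1-simplices (24): AB, AD, AE, AG, AJ, AL, BD, BE, BG, BJ, BL, DF, DG, DJ, DL, EF, EG, EJ, EL, FG, FL, GJ, GL, JL
  2-simplices (16): ABE, ABG, ADG, ADJ, AEL, AJL, BDJ, BDL, BEJ, BGL, DFG, DFL, EFG, EFL, EGJ, GJL

so the chain groups are C_0 ≅ Z^8, C_1 ≅ Z^24, C_2 ≅ Z^16.

Boundary ∂_1: C_1 → C_0 sends each edge [p,q] (with p < q) to q − p. For instance
  ∂BG = G − B.
This gives a 8×24 integer matrix of rank 7; reducing to Smith normal form yields diagonal entries (1,1,1,1,1,1,1).

∂_2: C_2 → C_1 acts by ∂[p,q,r] = [q,r] − [p,r] + [p,q]. For instance
  ∂EFG = FG − EG + EF,
  ∂DFL = FL − DL + DF.
This gives a 24×16 integer matrix of rank 15; reducing to Smith normal form yields diagonal entries (1,1,1,1,1,1,1,1,1,1,1,1,1,1,1).

From H_k ≅ ker(∂_k) / im(∂_{k+1}) we obtain:

  H_0: rank C_0 − rank ∂_1 = 8 − 7 = 1, and the invariant factors of ∂_1 are all 1, so H_0 = Z.
  H_1: rank ker ∂_1 − rank ∂_2 = (24 − 7) − 15 = 2, and the invariant factors of ∂_2 are all 1, so H_1 = Z^2.
  H_2: rank ker ∂_2 − rank ∂_3 = (16 − 15) − 0 = 1, and there is no ∂_3, so H_2 = Z.

(K is a triangulation of the torus T^2.)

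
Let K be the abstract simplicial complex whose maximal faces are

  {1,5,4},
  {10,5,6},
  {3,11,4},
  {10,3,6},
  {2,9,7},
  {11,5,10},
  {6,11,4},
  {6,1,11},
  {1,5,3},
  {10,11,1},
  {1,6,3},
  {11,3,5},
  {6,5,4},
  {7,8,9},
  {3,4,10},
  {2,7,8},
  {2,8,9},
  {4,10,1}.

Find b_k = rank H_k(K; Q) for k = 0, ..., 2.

Order the vertices as 1 < 2 < 3 < 4 < 5 < 6 < 7 < 8 < 9 < 10 < 11. Listing each simplex with vertices in this order, K has dimension 2 with simplices:

  0-simplices (11): [1], [2], [3], [4], [5], [6], [7], [8], [9], [10], [11]
  1-simplices (27): (27 of them)
  2-simplices (18): (18 of them)

so the chain groups are C_0 ≅ Z^11, C_1 ≅ Z^27, C_2 ≅ Z^18.

∂_1: C_1 → C_0 maps an edge to its endpoints' difference, ∂[p,q] = q − p. For instance
  ∂[3,4] = [4] − [3].
The 11×27 boundary matrix has rank 9 and Smith normal form diag(1,1,1,1,1,1,1,1,1).

Boundary ∂_2: C_2 → C_1 sends each 2-simplex [p,q,r] to [q,r] − [p,r] + [p,q]. For instance
  ∂[2,7,9] = [7,9] − [2,9] + [2,7],
  ∂[1,4,10] = [4,10] − [1,10] + [1,4].
The 27×18 boundary matrix has rank 16 and Smith normal form diag(1,1,1,1,1,1,1,1,1,1,1,1,1,1,1,1).

From H_k ≅ ker(∂_k) / im(∂_{k+1}) we obtain:

  H_0: rank C_0 − rank ∂_1 = 11 − 9 = 2, and the invariant factors of ∂_1 are all 1, so H_0 = Z^2.
  H_1: rank ker ∂_1 − rank ∂_2 = (27 − 9) − 16 = 2, and the invariant factors of ∂_2 are all 1, so H_1 = Z^2.
  H_2: rank ker ∂_2 − rank ∂_3 = (18 − 16) − 0 = 2, and there is no ∂_3, so H_2 = Z^2.

As a check, the Euler characteristic is 11 − 27 + 18 = 2, which agrees with 2 − 2 + 2 = 2.

Hence the Betti numbers are b_0 = 2, b_1 = 2, b_2 = 2.

b_0 = 2, b_1 = 2, b_2 = 2.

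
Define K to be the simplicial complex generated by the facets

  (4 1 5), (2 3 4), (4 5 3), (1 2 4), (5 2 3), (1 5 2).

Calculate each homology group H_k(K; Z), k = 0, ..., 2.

H_0 = Z,  H_1 = 0,  H_2 = Z.

Take the total order 1 < 2 < 3 < 4 < 5 on the vertex set. Then K (dimension 2) consists of the simplices:

  0-simplices (5): [1], [2], [3], [4], [5]
  1-simplices (9): [1,2], [1,4], [1,5], [2,3], [2,4], [2,5], [3,4], [3,5], [4,5]
  2-simplices (6): [1,2,4], [1,2,5], [1,4,5], [2,3,4], [2,3,5], [3,4,5]

Hence C_0 ≅ Z^5, C_1 ≅ Z^9, C_2 ≅ Z^6.

Boundary ∂_1: C_1 → C_0 sends each edge [p,q] (with p < q) to q − p. For instance
  ∂[1,5] = [5] − [1].
This gives a 5×9 integer matrix of rank 4; reducing to Smith normal form yields diagonal entries (1,1,1,1).

Boundary ∂_2: C_2 → C_1 sends each 2-simplex [p,q,r] to [q,r] − [p,r] + [p,q]. For instance
  ∂[2,3,4] = [3,4] − [2,4] + [2,3],
  ∂[2,3,5] = [3,5] − [2,5] + [2,3].
This gives a 9×6 integer matrix of rank 5; reducing to Smith normal form yields diagonal entries (1,1,1,1,1).

Now H_k = ker ∂_k / im ∂_{k+1}, so:

  H_0: rank C_0 − rank ∂_1 = 5 − 4 = 1, and the invariant factors of ∂_1 are all 1, so H_0 ≅ Z.
  H_1: rank ker ∂_1 − rank ∂_2 = (9 − 4) − 5 = 0, and the invariant factors of ∂_2 are all 1, so H_1 ≅ 0.
  H_2: rank ker ∂_2 − rank ∂_3 = (6 − 5) − 0 = 1, and there is no ∂_3, so H_2 ≅ Z.

As a check, the Euler characteristic is 5 − 9 + 6 = 2, which agrees with 1 − 0 + 1 = 2.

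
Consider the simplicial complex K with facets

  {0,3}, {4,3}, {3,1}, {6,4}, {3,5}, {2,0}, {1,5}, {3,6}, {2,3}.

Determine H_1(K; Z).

H_1 = Z^3.

Take the total order 0 < 1 < 2 < 3 < 4 < 5 < 6 on the vertex set. Then K (dimension 1) consists of the simplices:

  0-simplices (7): [0], [1], [2], [3], [4], [5], [6]
  1-simplices (9): [0,2], [0,3], [1,3], [1,5], [2,3], [3,4], [3,5], [3,6], [4,6]

Hence C_0 ≅ Z^7, C_1 ≅ Z^9.

The boundary map ∂_1: C_1 → C_0 is given by ∂[p,q] = [q] − [p]. For instance
  ∂[0,2] = [2] − [0].
As a 7×9 matrix over Z this has rank 6, with invariant factors (1,1,1,1,1,1).

Computing H_k = (kernel of ∂_k) / (image of ∂_{k+1}):

  H_1: rank ker ∂_1 − rank ∂_2 = (9 − 6) − 0 = 3, and there is no ∂_2, so H_1 ≅ Z^3.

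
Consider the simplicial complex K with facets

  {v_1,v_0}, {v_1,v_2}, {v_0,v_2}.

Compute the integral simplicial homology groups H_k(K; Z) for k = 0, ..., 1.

Fix the vertex order v_0 < v_1 < v_2 and write every simplex with vertices in increasing order. Then dim K = 1 and the simplices of K are:

  0-simplices (3): [v_0], [v_1], [v_2]
  1-simplices (3): [v_0,v_1], [v_0,v_2], [v_1,v_2]

giving chain groups C_0 ≅ Z^3, C_1 ≅ Z^3.

∂_1: C_1 → C_0 sends each edge [p,q] (with p < q) to q − p.
As a 3×3 matrix over Z this has rank 2, with invariant factors (1,1).

Now H_k = ker ∂_k / im ∂_{k+1}, so:

  H_0: rank C_0 − rank ∂_1 = 3 − 2 = 1, and the invariant factors of ∂_1 are all 1, so H_0 ≅ Z.
  H_1: rank ker ∂_1 − rank ∂_2 = (3 − 2) − 0 = 1, and there is no ∂_2, so H_1 ≅ Z.

As a check, the Euler characteristic is 3 − 3 = 0, which agrees with 1 − 1 = 0.

H_0 ≅ Z,  H_1 ≅ Z.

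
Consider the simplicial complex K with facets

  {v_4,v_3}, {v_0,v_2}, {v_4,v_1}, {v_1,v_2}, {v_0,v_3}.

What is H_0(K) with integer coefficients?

We work with the vertex ordering v_0 < v_1 < v_2 < v_3 < v_4. The simplices of K, each written with vertices in increasing order, are:

  0-simplices (5): [v_0], [v_1], [v_2], [v_3], [v_4]
  1-simplices (5): [v_0,v_2], [v_0,v_3], [v_1,v_2], [v_1,v_4], [v_3,v_4]

Hence C_0 ≅ Z^5, C_1 ≅ Z^5.

∂_1: C_1 → C_0 is given by ∂[p,q] = [q] − [p].
As a 5×5 matrix over Z this has rank 4, with invariant factors (1,1,1,1).

Reading off H_k = ker ∂_k / im ∂_{k+1}:

  H_0: rank C_0 − rank ∂_1 = 5 − 4 = 1, and the invariant factors of ∂_1 are all 1, so H_0 ≅ Z.

H_0 = Z.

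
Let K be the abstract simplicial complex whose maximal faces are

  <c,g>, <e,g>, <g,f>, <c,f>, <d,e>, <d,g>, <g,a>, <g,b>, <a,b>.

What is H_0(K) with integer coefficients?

H_0 ≅ Z.

K has 7 vertices, 9 edges.
rank ∂_0 = 0, rank ∂_1 = 6 ⇒ b_0 = 7 − 0 − 6 = 1; all invariant factors of ∂_1 are 1 so no torsion. So H_0 ≅ Z.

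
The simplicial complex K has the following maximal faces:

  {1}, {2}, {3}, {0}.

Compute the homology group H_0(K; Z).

H_0 = Z^4.

Fix the vertex order 0 < 1 < 2 < 3 and write every simplex with vertices in increasing order. Then dim K = 0 and the simplices of K are:

  0-simplices (4): [0], [1], [2], [3]

so the chain groups are C_0 ≅ Z^4.

From H_k ≅ ker(∂_k) / im(∂_{k+1}) we obtain:

  H_0: rank C_0 − rank ∂_1 = 4 − 0 = 4, and there is no ∂_1, so H_0 ≅ Z^4.

(K is a triangulation of a set of 4 points.)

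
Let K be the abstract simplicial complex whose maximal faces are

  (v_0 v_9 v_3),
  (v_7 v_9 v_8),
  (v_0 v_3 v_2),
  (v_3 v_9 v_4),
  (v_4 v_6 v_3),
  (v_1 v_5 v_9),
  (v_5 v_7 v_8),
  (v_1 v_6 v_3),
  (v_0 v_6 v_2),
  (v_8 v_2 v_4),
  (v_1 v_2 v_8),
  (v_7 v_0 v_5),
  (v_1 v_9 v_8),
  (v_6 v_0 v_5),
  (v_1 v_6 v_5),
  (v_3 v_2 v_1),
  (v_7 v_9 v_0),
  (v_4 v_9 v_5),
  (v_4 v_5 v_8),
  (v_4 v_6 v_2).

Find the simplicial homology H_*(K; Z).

K has 10 vertices, 30 edges, 20 triangles.
rank ∂_0 = 0, rank ∂_1 = 9 ⇒ b_0 = 10 − 0 − 9 = 1; all invariant factors of ∂_1 are 1 so no torsion. So H_0 ≅ Z.
rank ∂_1 = 9, rank ∂_2 = 20 ⇒ b_1 = 30 − 9 − 20 = 1; ∂_2 has invariant factor(s) [2] giving torsion. So H_1 ≅ Z ⊕ Z/2.
rank ∂_2 = 20, rank ∂_3 = 0 ⇒ b_2 = 20 − 20 − 0 = 0. So H_2 ≅ 0.

H_0 = Z,  H_1 = Z ⊕ Z/2,  H_2 = 0.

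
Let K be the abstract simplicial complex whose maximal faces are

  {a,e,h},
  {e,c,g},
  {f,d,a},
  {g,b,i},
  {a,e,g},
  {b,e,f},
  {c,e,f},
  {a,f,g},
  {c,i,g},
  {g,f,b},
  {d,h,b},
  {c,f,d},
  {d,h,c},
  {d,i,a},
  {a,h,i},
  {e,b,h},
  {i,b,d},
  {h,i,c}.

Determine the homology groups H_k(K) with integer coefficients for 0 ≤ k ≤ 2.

Take the total order a < b < c < d < e < f < g < h < i on the vertex set. Then K (dimension 2) consists of the simplices:

  0-simplices (9): a, b, c, d, e, f, g, h, i
  1-simplices (27): ad, ae, af, ag, ah, ai, bd, be, bf, bg, bh, bi, cd, ce, cf, cg, ch, ci, df, dh, di, ef, eg, eh, fg, gi, hi
  2-simplices (18): adf, adi, aeg, aeh, afg, ahi, bdh, bdi, bef, beh, bfg, bgi, cdf, cdh, cef, ceg, cgi, chi

giving chain groups C_0 ≅ Z^9, C_1 ≅ Z^27, C_2 ≅ Z^18.

The boundary map ∂_1: C_1 → C_0 sends each edge [p,q] (with p < q) to q − p.
As a 9×27 matrix over Z this has rank 8, with invariant factors (1,1,1,1,1,1,1,1).

Boundary ∂_2: C_2 → C_1 maps a triangle to the signed sum of its edges. For instance
  ∂aeg = eg − ag + ae,
  ∂cdf = df − cf + cd.
As a 27×18 matrix over Z this has rank 18, with invariant factors (1,1,1,1,1,1,1,1,1,1,1,1,1,1,1,1,1,2).

From H_k ≅ ker(∂_k) / im(∂_{k+1}) we obtain:

  H_0: rank C_0 − rank ∂_1 = 9 − 8 = 1, and the invariant factors of ∂_1 are all 1, so H_0 = Z.
  H_1: rank ker ∂_1 − rank ∂_2 = (27 − 8) − 18 = 1, and ∂_2 has invariant factor 2 > 1, so H_1 = Z ⊕ Z_2.
  H_2: rank ker ∂_2 − rank ∂_3 = (18 − 18) − 0 = 0, and there is no ∂_3, so H_2 = 0.

H_0 = Z,  H_1 = Z ⊕ Z_2,  H_2 = 0.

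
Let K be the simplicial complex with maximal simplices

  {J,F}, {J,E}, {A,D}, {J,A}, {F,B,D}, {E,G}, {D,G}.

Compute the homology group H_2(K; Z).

H_2 ≅ 0.

Fix the vertex order A < B < D < E < F < G < J and write every simplex with vertices in increasing order. Then dim K = 2 and the simplices of K are:

  0-simplices (7): A, B, D, E, F, G, J
  1-simplices (9): AD, AJ, BD, BF, DF, DG, EG, EJ, FJ
  2-simplices (1): BDF

giving chain groups C_0 ≅ Z^7, C_1 ≅ Z^9, C_2 ≅ Z^1.

The boundary map ∂_1: C_1 → C_0 maps an edge to its endpoints' difference, ∂[p,q] = q − p.
The resulting 7×9 matrix has rank 6, and its Smith normal form has invariant factors (1,1,1,1,1,1).

∂_2: C_2 → C_1 acts by ∂[p,q,r] = [q,r] − [p,r] + [p,q]. For instance
  ∂BDF = DF − BF + BD.
As a 9×1 matrix over Z this has rank 1, with invariant factors (1).

Computing H_k = (kernel of ∂_k) / (image of ∂_{k+1}):

  H_2: rank ker ∂_2 − rank ∂_3 = (1 − 1) − 0 = 0, and there is no ∂_3, so H_2 = 0.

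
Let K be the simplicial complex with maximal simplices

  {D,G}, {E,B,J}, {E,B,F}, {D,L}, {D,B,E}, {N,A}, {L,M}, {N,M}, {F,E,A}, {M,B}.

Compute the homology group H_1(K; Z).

H_1 ≅ Z^2.

Order the vertices as A < B < D < E < F < G < J < L < M < N. Listing each simplex with vertices in this order, K has dimension 2 with simplices:

  0-simplices (10): A, B, D, E, F, G, J, L, M, N
  1-simplices (15): AE, AF, AN, BD, BE, BF, BJ, BM, DE, DG, DL, EF, EJ, LM, MN
  2-simplices (4): AEF, BDE, BEF, BEJ

giving chain groups C_0 ≅ Z^10, C_1 ≅ Z^15, C_2 ≅ Z^4.

∂_1: C_1 → C_0 is given by ∂[p,q] = [q] − [p]. For instance
  ∂EF = F − E.
This gives a 10×15 integer matrix of rank 9; reducing to Smith normal form yields diagonal entries (1,1,1,1,1,1,1,1,1).

Boundary ∂_2: C_2 → C_1 acts by ∂[p,q,r] = [q,r] − [p,r] + [p,q]. For instance
  ∂BDE = DE − BE + BD,
  ∂AEF = EF − AF + AE.
The resulting 15×4 matrix has rank 4, and its Smith normal form has invariant factors (1,1,1,1).

Computing H_k = (kernel of ∂_k) / (image of ∂_{k+1}):

  H_1: rank ker ∂_1 − rank ∂_2 = (15 − 9) − 4 = 2, and the invariant factors of ∂_2 are all 1, so H_1 ≅ Z^2.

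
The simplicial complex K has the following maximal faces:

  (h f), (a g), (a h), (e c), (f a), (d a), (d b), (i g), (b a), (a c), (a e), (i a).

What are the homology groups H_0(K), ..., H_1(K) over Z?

H_0 = Z,  H_1 = Z^4.

Fix the vertex order a < b < c < d < e < f < g < h < i and write every simplex with vertices in increasing order. Then dim K = 1 and the simplices of K are:

  0-simplices (9): a, b, c, d, e, f, g, h, i
  1-simplices (12): ab, ac, ad, ae, af, ag, ah, ai, bd, ce, fh, gi

so the chain groups are C_0 ≅ Z^9, C_1 ≅ Z^12.

The boundary map ∂_1: C_1 → C_0 maps an edge to its endpoints' difference, ∂[p,q] = q − p.
The 9×12 boundary matrix has rank 8 and Smith normal form diag(1,1,1,1,1,1,1,1).

Computing H_k = (kernel of ∂_k) / (image of ∂_{k+1}):

  H_0: rank C_0 − rank ∂_1 = 9 − 8 = 1, and the invariant factors of ∂_1 are all 1, so H_0 ≅ Z.
  H_1: rank ker ∂_1 − rank ∂_2 = (12 − 8) − 0 = 4, and there is no ∂_2, so H_1 ≅ Z^4.

(K is a triangulation of a wedge of 4 circles.)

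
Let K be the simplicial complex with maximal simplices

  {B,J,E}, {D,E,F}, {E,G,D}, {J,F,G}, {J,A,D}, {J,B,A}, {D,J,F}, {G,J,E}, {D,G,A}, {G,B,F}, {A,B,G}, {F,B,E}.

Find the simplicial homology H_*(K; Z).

Fix the vertex order A < B < D < E < F < G < J and write every simplex with vertices in increasing order. Then dim K = 2 and the simplices of K are:

  0-simplices (7): A, B, D, E, F, G, J
  1-simplices (18): AB, AD, AG, AJ, BE, BF, BG, BJ, DE, DF, DG, DJ, EF, EG, EJ, FG, FJ, GJ
  2-simplices (12): ABG, ABJ, ADG, ADJ, BEF, BEJ, BFG, DEF, DEG, DFJ, EGJ, FGJ

giving chain groups C_0 ≅ Z^7, C_1 ≅ Z^18, C_2 ≅ Z^12.

The boundary map ∂_1: C_1 → C_0 is given by ∂[p,q] = [q] − [p].
This gives a 7×18 integer matrix of rank 6; reducing to Smith normal form yields diagonal entries (1,1,1,1,1,1).

Boundary ∂_2: C_2 → C_1 acts by ∂[p,q,r] = [q,r] − [p,r] + [p,q]. For instance
  ∂FGJ = GJ − FJ + FG,
  ∂BEJ = EJ − BJ + BE.
As a 18×12 matrix over Z this has rank 12, with invariant factors (1,1,1,1,1,1,1,1,1,1,1,2).

Reading off H_k = ker ∂_k / im ∂_{k+1}:

  H_0: rank C_0 − rank ∂_1 = 7 − 6 = 1, and the invariant factors of ∂_1 are all 1, so H_0 ≅ Z.
  H_1: rank ker ∂_1 − rank ∂_2 = (18 − 6) − 12 = 0, and ∂_2 has invariant factor 2 > 1, so H_1 ≅ Z/2Z.
  H_2: rank ker ∂_2 − rank ∂_3 = (12 − 12) − 0 = 0, and there is no ∂_3, so H_2 ≅ 0.

H_0 ≅ Z,  H_1 ≅ Z/2Z,  H_2 = 0.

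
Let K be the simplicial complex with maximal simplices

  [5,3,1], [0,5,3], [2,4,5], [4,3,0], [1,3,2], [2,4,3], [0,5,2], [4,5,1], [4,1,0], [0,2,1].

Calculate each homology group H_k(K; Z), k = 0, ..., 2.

Take the total order 0 < 1 < 2 < 3 < 4 < 5 on the vertex set. Then K (dimension 2) consists of the simplices:

  0-simplices (6): [0], [1], [2], [3], [4], [5]
  1-simplices (15): [0,1], [0,2], [0,3], [0,4], [0,5], [1,2], [1,3], [1,4], [1,5], [2,3], [2,4], [2,5], [3,4], [3,5], [4,5]
  2-simplices (10): [0,1,2], [0,1,4], [0,2,5], [0,3,4], [0,3,5], [1,2,3], [1,3,5], [1,4,5], [2,3,4], [2,4,5]

so the chain groups are C_0 ≅ Z^6, C_1 ≅ Z^15, C_2 ≅ Z^10.

Boundary ∂_1: C_1 → C_0 sends each edge [p,q] (with p < q) to q − p.
The 6×15 boundary matrix has rank 5 and Smith normal form diag(1,1,1,1,1).

Boundary ∂_2: C_2 → C_1 maps a triangle to the signed sum of its edges. For instance
  ∂[0,1,2] = [1,2] − [0,2] + [0,1],
  ∂[2,3,4] = [3,4] − [2,4] + [2,3].
This gives a 15×10 integer matrix of rank 10; reducing to Smith normal form yields diagonal entries (1,1,1,1,1,1,1,1,1,2).

Reading off H_k = ker ∂_k / im ∂_{k+1}:

  H_0: rank C_0 − rank ∂_1 = 6 − 5 = 1, and the invariant factors of ∂_1 are all 1, so H_0 ≅ Z.
  H_1: rank ker ∂_1 − rank ∂_2 = (15 − 5) − 10 = 0, and ∂_2 has invariant factor 2 > 1, so H_1 ≅ Z/2.
  H_2: rank ker ∂_2 − rank ∂_3 = (10 − 10) − 0 = 0, and there is no ∂_3, so H_2 ≅ 0.

As a check, the Euler characteristic is 6 − 15 + 10 = 1, which agrees with 1 − 0 + 0 = 1.

H_0 ≅ Z,  H_1 ≅ Z/2,  H_2 = 0.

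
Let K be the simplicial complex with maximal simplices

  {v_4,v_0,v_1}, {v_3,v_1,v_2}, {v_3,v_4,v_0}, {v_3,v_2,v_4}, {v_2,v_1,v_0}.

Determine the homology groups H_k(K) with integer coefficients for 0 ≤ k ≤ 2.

Fix the vertex order v_0 < v_1 < v_2 < v_3 < v_4 and write every simplex with vertices in increasing order. Then dim K = 2 and the simplices of K are:

  0-simplices (5): [v_0], [v_1], [v_2], [v_3], [v_4]
  1-simplices (10): [v_0,v_1], [v_0,v_2], [v_0,v_3], [v_0,v_4], [v_1,v_2], [v_1,v_3], [v_1,v_4], [v_2,v_3], [v_2,v_4], [v_3,v_4]
  2-simplices (5): [v_0,v_1,v_2], [v_0,v_1,v_4], [v_0,v_3,v_4], [v_1,v_2,v_3], [v_2,v_3,v_4]

Hence C_0 ≅ Z^5, C_1 ≅ Z^10, C_2 ≅ Z^5.

∂_1: C_1 → C_0 maps an edge to its endpoints' difference, ∂[p,q] = q − p.
The 5×10 boundary matrix has rank 4 and Smith normal form diag(1,1,1,1).

Boundary ∂_2: C_2 → C_1 sends each 2-simplex [p,q,r] to [q,r] − [p,r] + [p,q]. For instance
  ∂[v_2,v_3,v_4] = [v_3,v_4] − [v_2,v_4] + [v_2,v_3],
  ∂[v_1,v_2,v_3] = [v_2,v_3] − [v_1,v_3] + [v_1,v_2].
This gives a 10×5 integer matrix of rank 5; reducing to Smith normal form yields diagonal entries (1,1,1,1,1).

Reading off H_k = ker ∂_k / im ∂_{k+1}:

  H_0: rank C_0 − rank ∂_1 = 5 − 4 = 1, and the invariant factors of ∂_1 are all 1, so H_0 ≅ Z.
  H_1: rank ker ∂_1 − rank ∂_2 = (10 − 4) − 5 = 1, and the invariant factors of ∂_2 are all 1, so H_1 ≅ Z.
  H_2: rank ker ∂_2 − rank ∂_3 = (5 − 5) − 0 = 0, and there is no ∂_3, so H_2 ≅ 0.

As a check, the Euler characteristic is 5 − 10 + 5 = 0, which agrees with 1 − 1 + 0 = 0.
(K is a triangulation of the Möbius band.)

H_0 = Z,  H_1 = Z,  H_2 = 0.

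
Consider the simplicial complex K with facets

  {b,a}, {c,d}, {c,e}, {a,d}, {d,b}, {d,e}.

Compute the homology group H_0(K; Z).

H_0 ≅ Z.

Order the vertices as a < b < c < d < e. Listing each simplex with vertices in this order, K has dimension 1 with simplices:

  0-simplices (5): a, b, c, d, e
  1-simplices (6): ab, ad, bd, cd, ce, de

Hence C_0 ≅ Z^5, C_1 ≅ Z^6.

Boundary ∂_1: C_1 → C_0 sends each edge [p,q] (with p < q) to q − p. For instance
  ∂de = e − d.
The resulting 5×6 matrix has rank 4, and its Smith normal form has invariant factors (1,1,1,1).

Now H_k = ker ∂_k / im ∂_{k+1}, so:

  H_0: rank C_0 − rank ∂_1 = 5 − 4 = 1, and the invariant factors of ∂_1 are all 1, so H_0 ≅ Z.

(K is a triangulation of a wedge of 2 circles.)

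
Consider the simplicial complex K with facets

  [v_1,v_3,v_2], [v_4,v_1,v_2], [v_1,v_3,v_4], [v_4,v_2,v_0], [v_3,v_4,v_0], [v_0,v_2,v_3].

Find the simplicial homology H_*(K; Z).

H_0 ≅ Z,  H_1 = 0,  H_2 ≅ Z.

K has 5 vertices, 9 edges, 6 triangles.
rank ∂_0 = 0, rank ∂_1 = 4 ⇒ b_0 = 5 − 0 − 4 = 1; all invariant factors of ∂_1 are 1 so no torsion. So H_0 ≅ Z.
rank ∂_1 = 4, rank ∂_2 = 5 ⇒ b_1 = 9 − 4 − 5 = 0; all invariant factors of ∂_2 are 1 so no torsion. So H_1 ≅ 0.
rank ∂_2 = 5, rank ∂_3 = 0 ⇒ b_2 = 6 − 5 − 0 = 1. So H_2 ≅ Z.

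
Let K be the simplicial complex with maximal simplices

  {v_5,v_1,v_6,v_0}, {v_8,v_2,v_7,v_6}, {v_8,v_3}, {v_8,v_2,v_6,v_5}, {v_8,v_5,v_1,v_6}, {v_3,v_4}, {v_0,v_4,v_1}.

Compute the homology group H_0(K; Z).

H_0 = Z.

K has 9 vertices, 19 edges, 14 triangles, 4 3-simplices.
rank ∂_0 = 0, rank ∂_1 = 8 ⇒ b_0 = 9 − 0 − 8 = 1; all invariant factors of ∂_1 are 1 so no torsion. So H_0 = Z.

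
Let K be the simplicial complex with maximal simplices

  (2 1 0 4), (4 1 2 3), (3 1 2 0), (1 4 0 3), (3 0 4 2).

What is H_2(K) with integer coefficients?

Fix the vertex order 0 < 1 < 2 < 3 < 4 and write every simplex with vertices in increasing order. Then dim K = 3 and the simplices of K are:

  0-simplices (5): [0], [1], [2], [3], [4]
  1-simplices (10): [0,1], [0,2], [0,3], [0,4], [1,2], [1,3], [1,4], [2,3], [2,4], [3,4]
  2-simplices (10): [0,1,2], [0,1,3], [0,1,4], [0,2,3], [0,2,4], [0,3,4], [1,2,3], [1,2,4], [1,3,4], [2,3,4]
  3-simplices (5): [0,1,2,3], [0,1,2,4], [0,1,3,4], [0,2,3,4], [1,2,3,4]

so the chain groups are C_0 ≅ Z^5, C_1 ≅ Z^10, C_2 ≅ Z^10, C_3 ≅ Z^5.

Boundary ∂_1: C_1 → C_0 maps an edge to its endpoints' difference, ∂[p,q] = q − p. For instance
  ∂[0,4] = [4] − [0].
As a 5×10 matrix over Z this has rank 4, with invariant factors (1,1,1,1).

Boundary ∂_2: C_2 → C_1 acts by ∂[p,q,r] = [q,r] − [p,r] + [p,q]. For instance
  ∂[0,2,4] = [2,4] − [0,4] + [0,2],
  ∂[1,2,3] = [2,3] − [1,3] + [1,2].
This gives a 10×10 integer matrix of rank 6; reducing to Smith normal form yields diagonal entries (1,1,1,1,1,1).

The boundary map ∂_3: C_3 → C_2 sends each 3-simplex σ to the alternating sum Σ_i (−1)^i (σ with its i-th vertex removed). For instance
  ∂[0,1,2,3] = [1,2,3] − [0,2,3] + [0,1,3] − [0,1,2],
  ∂[0,1,2,4] = [1,2,4] − [0,2,4] + [0,1,4] − [0,1,2].
As a 10×5 matrix over Z this has rank 4, with invariant factors (1,1,1,1).

From H_k ≅ ker(∂_k) / im(∂_{k+1}) we obtain:

  H_2: rank ker ∂_2 − rank ∂_3 = (10 − 6) − 4 = 0, and the invariant factors of ∂_3 are all 1, so H_2 = 0.

H_2 = 0.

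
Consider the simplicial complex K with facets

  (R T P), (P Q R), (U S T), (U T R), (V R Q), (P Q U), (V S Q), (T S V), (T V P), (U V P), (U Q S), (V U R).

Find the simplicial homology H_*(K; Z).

Fix the vertex order P < Q < R < S < T < U < V and write every simplex with vertices in increasing order. Then dim K = 2 and the simplices of K are:

  0-simplices (7): P, Q, R, S, T, U, V
  1-simplices (18): PQ, PR, PT, PU, PV, QR, QS, QU, QV, RT, RU, RV, ST, SU, SV, TU, TV, UV
  2-simplices (12): PQR, PQU, PRT, PTV, PUV, QRV, QSU, QSV, RTU, RUV, STU, STV

Hence C_0 ≅ Z^7, C_1 ≅ Z^18, C_2 ≅ Z^12.

∂_1: C_1 → C_0 is given by ∂[p,q] = [q] − [p].
As a 7×18 matrix over Z this has rank 6, with invariant factors (1,1,1,1,1,1).

The boundary map ∂_2: C_2 → C_1 sends each 2-simplex [p,q,r] to [q,r] − [p,r] + [p,q]. For instance
  ∂PRT = RT − PT + PR,
  ∂STV = TV − SV + ST.
As a 18×12 matrix over Z this has rank 12, with invariant factors (1,1,1,1,1,1,1,1,1,1,1,2).

Now H_k = ker ∂_k / im ∂_{k+1}, so:

  H_0: rank C_0 − rank ∂_1 = 7 − 6 = 1, and the invariant factors of ∂_1 are all 1, so H_0 = Z.
  H_1: rank ker ∂_1 − rank ∂_2 = (18 − 6) − 12 = 0, and ∂_2 has invariant factor 2 > 1, so H_1 = Z/2.
  H_2: rank ker ∂_2 − rank ∂_3 = (12 − 12) − 0 = 0, and there is no ∂_3, so H_2 = 0.

(K is a triangulation of the real projective plane RP^2.)

H_0 = Z,  H_1 = Z/2,  H_2 = 0.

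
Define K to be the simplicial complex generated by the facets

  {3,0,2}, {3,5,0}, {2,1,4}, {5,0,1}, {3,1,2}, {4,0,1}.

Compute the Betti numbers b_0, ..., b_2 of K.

K has 6 vertices, 12 edges, 6 triangles.
rank ∂_0 = 0, rank ∂_1 = 5 ⇒ b_0 = 6 − 0 − 5 = 1; all invariant factors of ∂_1 are 1 so no torsion. So H_0 = Z.
rank ∂_1 = 5, rank ∂_2 = 6 ⇒ b_1 = 12 − 5 − 6 = 1; all invariant factors of ∂_2 are 1 so no torsion. So H_1 = Z.
rank ∂_2 = 6, rank ∂_3 = 0 ⇒ b_2 = 6 − 6 − 0 = 0. So H_2 = 0.

b_0 = 1, b_1 = 1, b_2 = 0.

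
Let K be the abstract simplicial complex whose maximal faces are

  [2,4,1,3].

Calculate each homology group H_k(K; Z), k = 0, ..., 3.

H_0 = Z,  H_1 = 0,  H_2 = 0,  H_3 = 0.

We work with the vertex ordering 1 < 2 < 3 < 4. The simplices of K, each written with vertices in increasing order, are:

  0-simplices (4): [1], [2], [3], [4]
  1-simplices (6): [1,2], [1,3], [1,4], [2,3], [2,4], [3,4]
  2-simplices (4): [1,2,3], [1,2,4], [1,3,4], [2,3,4]
  3-simplices (1): [1,2,3,4]

so the chain groups are C_0 ≅ Z^4, C_1 ≅ Z^6, C_2 ≅ Z^4, C_3 ≅ Z^1.

∂_1: C_1 → C_0 maps an edge to its endpoints' difference, ∂[p,q] = q − p. For instance
  ∂[1,3] = [3] − [1].
The resulting 4×6 matrix has rank 3, and its Smith normal form has invariant factors (1,1,1).

Boundary ∂_2: C_2 → C_1 sends each 2-simplex [p,q,r] to [q,r] − [p,r] + [p,q]. For instance
  ∂[2,3,4] = [3,4] − [2,4] + [2,3],
  ∂[1,2,4] = [2,4] − [1,4] + [1,2].
This gives a 6×4 integer matrix of rank 3; reducing to Smith normal form yields diagonal entries (1,1,1).

The boundary map ∂_3: C_3 → C_2 sends each 3-simplex σ to the alternating sum Σ_i (−1)^i (σ with its i-th vertex removed). For instance
  ∂[1,2,3,4] = [2,3,4] − [1,3,4] + [1,2,4] − [1,2,3].
As a 4×1 matrix over Z this has rank 1, with invariant factors (1).

Now H_k = ker ∂_k / im ∂_{k+1}, so:

  H_0: rank C_0 − rank ∂_1 = 4 − 3 = 1, and the invariant factors of ∂_1 are all 1, so H_0 ≅ Z.
  H_1: rank ker ∂_1 − rank ∂_2 = (6 − 3) − 3 = 0, and the invariant factors of ∂_2 are all 1, so H_1 ≅ 0.
  H_2: rank ker ∂_2 − rank ∂_3 = (4 − 3) − 1 = 0, and the invariant factors of ∂_3 are all 1, so H_2 ≅ 0.
  H_3: rank ker ∂_3 − rank ∂_4 = (1 − 1) − 0 = 0, and there is no ∂_4, so H_3 ≅ 0.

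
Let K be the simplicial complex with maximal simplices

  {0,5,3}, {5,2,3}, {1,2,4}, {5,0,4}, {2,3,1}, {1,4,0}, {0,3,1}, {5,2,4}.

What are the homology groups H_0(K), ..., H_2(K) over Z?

H_0 = Z,  H_1 = 0,  H_2 = Z.

Fix the vertex order 0 < 1 < 2 < 3 < 4 < 5 and write every simplex with vertices in increasing order. Then dim K = 2 and the simplices of K are:

  0-simplices (6): [0], [1], [2], [3], [4], [5]
  1-simplices (12): [0,1], [0,3], [0,4], [0,5], [1,2], [1,3], [1,4], [2,3], [2,4], [2,5], [3,5], [4,5]
  2-simplices (8): [0,1,3], [0,1,4], [0,3,5], [0,4,5], [1,2,3], [1,2,4], [2,3,5], [2,4,5]

Hence C_0 ≅ Z^6, C_1 ≅ Z^12, C_2 ≅ Z^8.

Boundary ∂_1: C_1 → C_0 is given by ∂[p,q] = [q] − [p].
This gives a 6×12 integer matrix of rank 5; reducing to Smith normal form yields diagonal entries (1,1,1,1,1).

Boundary ∂_2: C_2 → C_1 acts by ∂[p,q,r] = [q,r] − [p,r] + [p,q]. For instance
  ∂[2,3,5] = [3,5] − [2,5] + [2,3],
  ∂[0,1,4] = [1,4] − [0,4] + [0,1].
The resulting 12×8 matrix has rank 7, and its Smith normal form has invariant factors (1,1,1,1,1,1,1).

Computing H_k = (kernel of ∂_k) / (image of ∂_{k+1}):

  H_0: rank C_0 − rank ∂_1 = 6 − 5 = 1, and the invariant factors of ∂_1 are all 1, so H_0 ≅ Z.
  H_1: rank ker ∂_1 − rank ∂_2 = (12 − 5) − 7 = 0, and the invariant factors of ∂_2 are all 1, so H_1 ≅ 0.
  H_2: rank ker ∂_2 − rank ∂_3 = (8 − 7) − 0 = 1, and there is no ∂_3, so H_2 ≅ Z.

As a check, the Euler characteristic is 6 − 12 + 8 = 2, which agrees with 1 − 0 + 1 = 2.
(K is a triangulation of the 2-sphere S^2.)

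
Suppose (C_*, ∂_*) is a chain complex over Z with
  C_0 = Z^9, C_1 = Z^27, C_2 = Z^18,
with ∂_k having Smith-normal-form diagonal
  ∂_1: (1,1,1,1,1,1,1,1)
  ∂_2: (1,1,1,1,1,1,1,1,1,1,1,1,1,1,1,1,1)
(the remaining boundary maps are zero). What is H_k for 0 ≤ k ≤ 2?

H_0: b_0 = 9 − 0 − 8 = 1; torsion from ∂_1 factors > 1: none. So H_0 = Z.
H_1: b_1 = 27 − 8 − 17 = 2; torsion from ∂_2 factors > 1: none. So H_1 = Z^2.
H_2: b_2 = 18 − 17 − 0 = 1; torsion from ∂_3 factors > 1: none. So H_2 = Z.

H_0 = Z,  H_1 = Z^2,  H_2 = Z.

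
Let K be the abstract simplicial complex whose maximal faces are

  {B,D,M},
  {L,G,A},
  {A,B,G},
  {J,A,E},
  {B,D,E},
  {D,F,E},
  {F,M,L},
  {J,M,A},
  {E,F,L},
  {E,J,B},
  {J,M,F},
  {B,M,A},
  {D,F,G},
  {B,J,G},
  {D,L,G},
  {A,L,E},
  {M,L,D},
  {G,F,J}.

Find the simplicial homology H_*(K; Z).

We work with the vertex ordering A < B < D < E < F < G < J < L < M. The simplices of K, each written with vertices in increasing order, are:

  0-simplices (9): A, B, D, E, F, G, J, L, M
  1-simplices (27): AB, AE, AG, AJ, AL, AM, BD, BE, BG, BJ, BM, DE, DF, DG, DL, DM, EF, EJ, EL, FG, FJ, FL, FM, GJ, GL, JM, LM
  2-simplices (18): ABG, ABM, AEJ, AEL, AGL, AJM, BDE, BDM, BEJ, BGJ, DEF, DFG, DGL, DLM, EFL, FGJ, FJM, FLM

so the chain groups are C_0 ≅ Z^9, C_1 ≅ Z^27, C_2 ≅ Z^18.

The boundary map ∂_1: C_1 → C_0 sends each edge [p,q] (with p < q) to q − p. For instance
  ∂AM = M − A.
The 9×27 boundary matrix has rank 8 and Smith normal form diag(1,1,1,1,1,1,1,1).

∂_2: C_2 → C_1 sends each 2-simplex [p,q,r] to [q,r] − [p,r] + [p,q]. For instance
  ∂FJM = JM − FM + FJ,
  ∂DGL = GL − DL + DG.
This gives a 27×18 integer matrix of rank 18; reducing to Smith normal form yields diagonal entries (1,1,1,1,1,1,1,1,1,1,1,1,1,1,1,1,1,2).

Computing H_k = (kernel of ∂_k) / (image of ∂_{k+1}):

  H_0: rank C_0 − rank ∂_1 = 9 − 8 = 1, and the invariant factors of ∂_1 are all 1, so H_0 ≅ Z.
  H_1: rank ker ∂_1 − rank ∂_2 = (27 − 8) − 18 = 1, and ∂_2 has invariant factor 2 > 1, so H_1 ≅ Z ⊕ Z/2.
  H_2: rank ker ∂_2 − rank ∂_3 = (18 − 18) − 0 = 0, and there is no ∂_3, so H_2 ≅ 0.

(K is a triangulation of the Klein bottle.)

H_0 = Z,  H_1 = Z ⊕ Z/2,  H_2 = 0.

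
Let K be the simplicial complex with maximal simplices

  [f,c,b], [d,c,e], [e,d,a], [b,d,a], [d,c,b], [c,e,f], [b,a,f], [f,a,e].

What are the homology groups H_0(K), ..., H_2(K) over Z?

H_0 ≅ Z,  H_1 = 0,  H_2 ≅ Z.

Take the total order a < b < c < d < e < f on the vertex set. Then K (dimension 2) consists of the simplices:

  0-simplices (6): a, b, c, d, e, f
  1-simplices (12): ab, ad, ae, af, bc, bd, bf, cd, ce, cf, de, ef
  2-simplices (8): abd, abf, ade, aef, bcd, bcf, cde, cef

Hence C_0 ≅ Z^6, C_1 ≅ Z^12, C_2 ≅ Z^8.

The boundary map ∂_1: C_1 → C_0 maps an edge to its endpoints' difference, ∂[p,q] = q − p. For instance
  ∂ef = f − e.
This gives a 6×12 integer matrix of rank 5; reducing to Smith normal form yields diagonal entries (1,1,1,1,1).

The boundary map ∂_2: C_2 → C_1 maps a triangle to the signed sum of its edges. For instance
  ∂aef = ef − af + ae,
  ∂bcd = cd − bd + bc.
As a 12×8 matrix over Z this has rank 7, with invariant factors (1,1,1,1,1,1,1).

Computing H_k = (kernel of ∂_k) / (image of ∂_{k+1}):

  H_0: rank C_0 − rank ∂_1 = 6 − 5 = 1, and the invariant factors of ∂_1 are all 1, so H_0 = Z.
  H_1: rank ker ∂_1 − rank ∂_2 = (12 − 5) − 7 = 0, and the invariant factors of ∂_2 are all 1, so H_1 = 0.
  H_2: rank ker ∂_2 − rank ∂_3 = (8 − 7) − 0 = 1, and there is no ∂_3, so H_2 = Z.

(K is a triangulation of the 2-sphere S^2.)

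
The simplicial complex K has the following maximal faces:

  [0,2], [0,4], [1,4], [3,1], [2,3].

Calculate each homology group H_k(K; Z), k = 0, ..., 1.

H_0 = Z,  H_1 = Z.

Take the total order 0 < 1 < 2 < 3 < 4 on the vertex set. Then K (dimension 1) consists of the simplices:

  0-simplices (5): [0], [1], [2], [3], [4]
  1-simplices (5): [0,2], [0,4], [1,3], [1,4], [2,3]

giving chain groups C_0 ≅ Z^5, C_1 ≅ Z^5.

Boundary ∂_1: C_1 → C_0 is given by ∂[p,q] = [q] − [p]. For instance
  ∂[1,4] = [4] − [1].
This gives a 5×5 integer matrix of rank 4; reducing to Smith normal form yields diagonal entries (1,1,1,1).

Reading off H_k = ker ∂_k / im ∂_{k+1}:

  H_0: rank C_0 − rank ∂_1 = 5 − 4 = 1, and the invariant factors of ∂_1 are all 1, so H_0 ≅ Z.
  H_1: rank ker ∂_1 − rank ∂_2 = (5 − 4) − 0 = 1, and there is no ∂_2, so H_1 ≅ Z.

As a check, the Euler characteristic is 5 − 5 = 0, which agrees with 1 − 1 = 0.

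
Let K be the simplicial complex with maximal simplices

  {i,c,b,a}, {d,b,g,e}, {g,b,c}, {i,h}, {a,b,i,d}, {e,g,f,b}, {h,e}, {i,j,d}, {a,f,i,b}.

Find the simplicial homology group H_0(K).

H_0 ≅ Z.

Order the vertices as a < b < c < d < e < f < g < h < i < j. Listing each simplex with vertices in this order, K has dimension 3 with simplices:

  0-simplices (10): a, b, c, d, e, f, g, h, i, j
  1-simplices (24): ab, ac, ad, af, ai, bc, bd, be, bf, bg, bi, cg, ci, de, dg, di, dj, ef, eg, eh, fg, fi, hi, ij
  2-simplices (19): abc, abd, abf, abi, aci, adi, afi, bcg, bci, bde, bdg, bdi, bef, beg, bfg, bfi, deg, dij, efg
  3-simplices (5): abci, abdi, abfi, bdeg, befg

giving chain groups C_0 ≅ Z^10, C_1 ≅ Z^24, C_2 ≅ Z^19, C_3 ≅ Z^5.

The boundary map ∂_1: C_1 → C_0 maps an edge to its endpoints' difference, ∂[p,q] = q − p.
The 10×24 boundary matrix has rank 9 and Smith normal form diag(1,1,1,1,1,1,1,1,1).

∂_2: C_2 → C_1 sends each 2-simplex [p,q,r] to [q,r] − [p,r] + [p,q]. For instance
  ∂bci = ci − bi + bc,
  ∂abd = bd − ad + ab.
As a 24×19 matrix over Z this has rank 14, with invariant factors (1,1,1,1,1,1,1,1,1,1,1,1,1,1).

The boundary map ∂_3: C_3 → C_2 sends each 3-simplex σ to the alternating sum Σ_i (−1)^i (σ with its i-th vertex removed). For instance
  ∂bdeg = deg − beg + bdg − bde,
  ∂abdi = bdi − adi + abi − abd.
This gives a 19×5 integer matrix of rank 5; reducing to Smith normal form yields diagonal entries (1,1,1,1,1).

Computing H_k = (kernel of ∂_k) / (image of ∂_{k+1}):

  H_0: rank C_0 − rank ∂_1 = 10 − 9 = 1, and the invariant factors of ∂_1 are all 1, so H_0 = Z.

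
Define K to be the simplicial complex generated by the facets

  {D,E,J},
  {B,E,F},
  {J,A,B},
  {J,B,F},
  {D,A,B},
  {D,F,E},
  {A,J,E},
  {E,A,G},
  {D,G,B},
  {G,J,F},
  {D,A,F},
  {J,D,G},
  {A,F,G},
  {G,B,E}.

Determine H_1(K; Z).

K has 7 vertices, 21 edges, 14 triangles.
rank ∂_1 = 6, rank ∂_2 = 13 ⇒ b_1 = 21 − 6 − 13 = 2; all invariant factors of ∂_2 are 1 so no torsion. So H_1 ≅ Z^2.

H_1 = Z^2.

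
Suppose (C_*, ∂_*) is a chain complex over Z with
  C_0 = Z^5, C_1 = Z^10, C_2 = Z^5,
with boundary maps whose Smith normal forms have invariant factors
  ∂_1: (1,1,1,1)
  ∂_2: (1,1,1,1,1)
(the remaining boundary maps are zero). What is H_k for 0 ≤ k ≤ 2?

H_0: b_0 = 5 − 0 − 4 = 1; torsion from ∂_1 factors > 1: none. So H_0 = Z.
H_1: b_1 = 10 − 4 − 5 = 1; torsion from ∂_2 factors > 1: none. So H_1 = Z.
H_2: b_2 = 5 − 5 − 0 = 0; torsion from ∂_3 factors > 1: none. So H_2 = 0.

H_0 = Z,  H_1 = Z,  H_2 = 0.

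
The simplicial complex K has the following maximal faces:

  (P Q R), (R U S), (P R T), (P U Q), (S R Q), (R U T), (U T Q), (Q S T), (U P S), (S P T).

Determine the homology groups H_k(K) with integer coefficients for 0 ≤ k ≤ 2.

Order the vertices as P < Q < R < S < T < U. Listing each simplex with vertices in this order, K has dimension 2 with simplices:

  0-simplices (6): P, Q, R, S, T, U
  1-simplices (15): PQ, PR, PS, PT, PU, QR, QS, QT, QU, RS, RT, RU, ST, SU, TU
  2-simplices (10): PQR, PQU, PRT, PST, PSU, QRS, QST, QTU, RSU, RTU

so the chain groups are C_0 ≅ Z^6, C_1 ≅ Z^15, C_2 ≅ Z^10.

The boundary map ∂_1: C_1 → C_0 maps an edge to its endpoints' difference, ∂[p,q] = q − p. For instance
  ∂SU = U − S.
As a 6×15 matrix over Z this has rank 5, with invariant factors (1,1,1,1,1).

The boundary map ∂_2: C_2 → C_1 sends each 2-simplex [p,q,r] to [q,r] − [p,r] + [p,q]. For instance
  ∂QST = ST − QT + QS,
  ∂QTU = TU − QU + QT.
The 15×10 boundary matrix has rank 10 and Smith normal form diag(1,1,1,1,1,1,1,1,1,2).

From H_k ≅ ker(∂_k) / im(∂_{k+1}) we obtain:

  H_0: rank C_0 − rank ∂_1 = 6 − 5 = 1, and the invariant factors of ∂_1 are all 1, so H_0 = Z.
  H_1: rank ker ∂_1 − rank ∂_2 = (15 − 5) − 10 = 0, and ∂_2 has invariant factor 2 > 1, so H_1 = Z/2Z.
  H_2: rank ker ∂_2 − rank ∂_3 = (10 − 10) − 0 = 0, and there is no ∂_3, so H_2 = 0.

As a check, the Euler characteristic is 6 − 15 + 10 = 1, which agrees with 1 − 0 + 0 = 1.
(K is a triangulation of the real projective plane RP^2.)

H_0 ≅ Z,  H_1 ≅ Z/2Z,  H_2 = 0.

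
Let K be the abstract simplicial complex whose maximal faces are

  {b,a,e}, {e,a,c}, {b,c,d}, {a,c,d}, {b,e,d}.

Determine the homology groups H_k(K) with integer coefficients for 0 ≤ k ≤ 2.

We work with the vertex ordering a < b < c < d < e. The simplices of K, each written with vertices in increasing order, are:

  0-simplices (5): a, b, c, d, e
  1-simplices (10): ab, ac, ad, ae, bc, bd, be, cd, ce, de
  2-simplices (5): abe, acd, ace, bcd, bde

giving chain groups C_0 ≅ Z^5, C_1 ≅ Z^10, C_2 ≅ Z^5.

∂_1: C_1 → C_0 sends each edge [p,q] (with p < q) to q − p. For instance
  ∂ac = c − a.
This gives a 5×10 integer matrix of rank 4; reducing to Smith normal form yields diagonal entries (1,1,1,1).

Boundary ∂_2: C_2 → C_1 sends each 2-simplex [p,q,r] to [q,r] − [p,r] + [p,q]. For instance
  ∂bcd = cd − bd + bc,
  ∂abe = be − ae + ab.
The 10×5 boundary matrix has rank 5 and Smith normal form diag(1,1,1,1,1).

Computing H_k = (kernel of ∂_k) / (image of ∂_{k+1}):

  H_0: rank C_0 − rank ∂_1 = 5 − 4 = 1, and the invariant factors of ∂_1 are all 1, so H_0 = Z.
  H_1: rank ker ∂_1 − rank ∂_2 = (10 − 4) − 5 = 1, and the invariant factors of ∂_2 are all 1, so H_1 = Z.
  H_2: rank ker ∂_2 − rank ∂_3 = (5 − 5) − 0 = 0, and there is no ∂_3, so H_2 = 0.

H_0 ≅ Z,  H_1 ≅ Z,  H_2 = 0.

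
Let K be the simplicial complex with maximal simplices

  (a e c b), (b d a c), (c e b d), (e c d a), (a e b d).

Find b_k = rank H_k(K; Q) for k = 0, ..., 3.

Order the vertices as a < b < c < d < e. Listing each simplex with vertices in this order, K has dimension 3 with simplices:

  0-simplices (5): a, b, c, d, e
  1-simplices (10): ab, ac, ad, ae, bc, bd, be, cd, ce, de
  2-simplices (10): abc, abd, abe, acd, ace, ade, bcd, bce, bde, cde
  3-simplices (5): abcd, abce, abde, acde, bcde

Hence C_0 ≅ Z^5, C_1 ≅ Z^10, C_2 ≅ Z^10, C_3 ≅ Z^5.

∂_1: C_1 → C_0 maps an edge to its endpoints' difference, ∂[p,q] = q − p. For instance
  ∂ac = c − a.
This gives a 5×10 integer matrix of rank 4; reducing to Smith normal form yields diagonal entries (1,1,1,1).

Boundary ∂_2: C_2 → C_1 acts by ∂[p,q,r] = [q,r] − [p,r] + [p,q]. For instance
  ∂abe = be − ae + ab,
  ∂bde = de − be + bd.
As a 10×10 matrix over Z this has rank 6, with invariant factors (1,1,1,1,1,1).

∂_3: C_3 → C_2 sends each 3-simplex σ to the alternating sum Σ_i (−1)^i (σ with its i-th vertex removed). For instance
  ∂bcde = cde − bde + bce − bcd,
  ∂abde = bde − ade + abe − abd.
This gives a 10×5 integer matrix of rank 4; reducing to Smith normal form yields diagonal entries (1,1,1,1).

Reading off H_k = ker ∂_k / im ∂_{k+1}:

  H_0: rank C_0 − rank ∂_1 = 5 − 4 = 1, and the invariant factors of ∂_1 are all 1, so H_0 ≅ Z.
  H_1: rank ker ∂_1 − rank ∂_2 = (10 − 4) − 6 = 0, and the invariant factors of ∂_2 are all 1, so H_1 ≅ 0.
  H_2: rank ker ∂_2 − rank ∂_3 = (10 − 6) − 4 = 0, and the invariant factors of ∂_3 are all 1, so H_2 ≅ 0.
  H_3: rank ker ∂_3 − rank ∂_4 = (5 − 4) − 0 = 1, and there is no ∂_4, so H_3 ≅ Z.

As a check, the Euler characteristic is 5 − 10 + 10 − 5 = 0, which agrees with 1 − 0 + 0 − 1 = 0.

Hence the Betti numbers are b_0 = 1, b_1 = 0, b_2 = 0, b_3 = 1.

b_0 = 1, b_1 = 0, b_2 = 0, b_3 = 1.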